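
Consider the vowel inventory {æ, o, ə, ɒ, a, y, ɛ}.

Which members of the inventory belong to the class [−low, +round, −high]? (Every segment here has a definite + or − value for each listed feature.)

The [−low] segments are /o, ə, y, ɛ/.
Within that set, [+round] gives /o, y/.
Of those, [−high] leaves /o/.

o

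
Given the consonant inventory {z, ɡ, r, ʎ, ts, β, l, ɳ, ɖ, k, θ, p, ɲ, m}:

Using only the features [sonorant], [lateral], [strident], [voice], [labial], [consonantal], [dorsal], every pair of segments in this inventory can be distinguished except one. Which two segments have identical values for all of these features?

r, ɳ

/r/ (alveolar trill) and /ɳ/ (retroflex nasal) are both [+sonorant], [−lateral], [−strident], [+voice], [−labial], [+consonantal], [−dorsal], so none of the listed features separates them. (They do differ in [nasal], [continuant] and [anterior], which are not among the given features.) Every other pair in the inventory differs on at least one listed feature.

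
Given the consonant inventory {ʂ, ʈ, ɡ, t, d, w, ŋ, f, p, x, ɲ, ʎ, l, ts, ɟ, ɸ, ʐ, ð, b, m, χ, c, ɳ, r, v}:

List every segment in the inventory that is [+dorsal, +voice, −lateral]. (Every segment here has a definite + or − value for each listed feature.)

ɡ, w, ŋ, ɲ, ɟ

First, the [+dorsal] segments are /ɡ, w, ŋ, x, ɲ, ʎ, ɟ, χ, c/.
Among these, [+voice] gives /ɡ, w, ŋ, ɲ, ʎ, ɟ/.
Then [−lateral] leaves /ɡ, w, ŋ, ɲ, ɟ/.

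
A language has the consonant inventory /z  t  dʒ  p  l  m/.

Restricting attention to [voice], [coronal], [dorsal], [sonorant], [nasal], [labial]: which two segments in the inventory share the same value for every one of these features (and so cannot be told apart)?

z, dʒ

Both /z/ and /dʒ/ are [+voice], [+coronal], [-dorsal], [-sonorant], [-nasal], [-labial]. Since the list omits [continuant], [anterior] and [distributed] — which do distinguish the voiced alveolar fricative from the voiced postalveolar affricate — this pair collapses; all other pairs remain distinct.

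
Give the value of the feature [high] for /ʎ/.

/ʎ/ is the palatal lateral approximant, hence [+high].

[+high]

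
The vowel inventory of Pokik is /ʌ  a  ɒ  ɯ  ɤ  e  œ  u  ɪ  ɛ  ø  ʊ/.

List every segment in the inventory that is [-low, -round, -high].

Eliminate segments failing any feature: /a, ɒ/ are [+low]; /ɯ, ɪ/ are [+high]; /œ, u, ø, ʊ/ are [+round]. The remaining /ʌ, ɤ, e, ɛ/ satisfy [-low], [-round], [-high].

ʌ, ɤ, e, ɛ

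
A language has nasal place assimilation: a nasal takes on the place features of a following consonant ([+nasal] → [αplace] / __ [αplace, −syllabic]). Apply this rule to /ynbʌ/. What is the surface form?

[ymbʌ]

The only nasal preceding a consonant is /n/ before /b/. /b/ is [+labial], so /n/ → /m/, giving [ymbʌ].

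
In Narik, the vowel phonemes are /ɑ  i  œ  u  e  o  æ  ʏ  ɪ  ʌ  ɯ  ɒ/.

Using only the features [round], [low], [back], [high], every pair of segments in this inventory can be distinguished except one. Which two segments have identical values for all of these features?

Both /i/ and /ɪ/ are [-round], [-low], [-back], [+high]. Since the list omits [tense] — which does distinguish the high front unrounded tense vowel from the high front unrounded lax vowel — this pair collapses; all other pairs remain distinct.

i, ɪ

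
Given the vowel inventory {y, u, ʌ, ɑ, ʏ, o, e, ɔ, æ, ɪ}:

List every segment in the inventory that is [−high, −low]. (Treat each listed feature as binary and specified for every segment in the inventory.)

First, the [−high] segments are /ʌ, ɑ, o, e, ɔ, æ/.
Of those, [−low] leaves /ʌ, o, e, ɔ/.

ʌ, o, e, ɔ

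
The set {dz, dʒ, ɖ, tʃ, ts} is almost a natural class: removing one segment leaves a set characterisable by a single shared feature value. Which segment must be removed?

ɖ

[delayed release] (equivalently [strident]) groups all but one: /dz, tʃ, ts, dʒ/ share [+delayed release] while /ɖ/ (voiced retroflex stop) alone is [−delayed release]. Removing any other segment would not leave a single-feature class that excludes it.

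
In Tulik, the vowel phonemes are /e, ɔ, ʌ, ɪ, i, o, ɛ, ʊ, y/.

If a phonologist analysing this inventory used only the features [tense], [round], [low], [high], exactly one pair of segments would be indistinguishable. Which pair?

On the given features, /ɛ/ and /ʌ/ have an identical profile: [−tense], [−round], [−low], [−high]. No other two segments in the inventory coincide on all 4 features. (They do differ in [back], which is not among the given features.)

ɛ, ʌ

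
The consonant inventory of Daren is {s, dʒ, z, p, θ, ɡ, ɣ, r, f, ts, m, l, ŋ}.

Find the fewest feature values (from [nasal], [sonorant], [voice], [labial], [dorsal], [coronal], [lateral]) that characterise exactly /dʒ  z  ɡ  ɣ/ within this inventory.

The class [-sonorant], [+voice] has exactly /dʒ, z, ɡ, ɣ/ as its extension in this inventory. No smaller conjunction from the listed features achieves this: [+voice] alone would also admit /r, m, l, ŋ/; [-sonorant] alone would also admit /s, p, θ, f, …/; and checking the remaining single features turns up none with this extension.

[-sonorant, +voice]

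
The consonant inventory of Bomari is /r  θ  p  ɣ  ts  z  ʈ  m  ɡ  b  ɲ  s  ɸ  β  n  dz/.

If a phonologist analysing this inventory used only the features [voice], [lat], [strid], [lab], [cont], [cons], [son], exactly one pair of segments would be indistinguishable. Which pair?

n, ɲ

/n/ (alveolar nasal) and /ɲ/ (palatal nasal) are both [+voice], [−lateral], [−strident], [−labial], [−continuant], [+consonantal], [+sonorant], so none of the listed features separates them. (They do differ in [dorsal], which is not among the given features.) Every other pair in the inventory differs on at least one listed feature.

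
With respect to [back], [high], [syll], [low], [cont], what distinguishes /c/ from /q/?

/c/ is the voiceless palatal stop and /q/ is the voiceless uvular stop. Both are [−syllabic], [−low], [−continuant]. /c/ is [+high] while /q/ is [−high]; /c/ is [−back] while /q/ is [+back], so the distinguishing features are [high], [back].

[high], [back]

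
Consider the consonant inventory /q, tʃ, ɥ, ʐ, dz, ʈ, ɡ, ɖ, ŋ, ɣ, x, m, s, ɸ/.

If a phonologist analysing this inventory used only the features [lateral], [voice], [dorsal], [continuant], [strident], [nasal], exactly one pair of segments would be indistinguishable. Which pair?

ɣ, ɥ

Both /ɣ/ and /ɥ/ are [−lateral], [+voice], [+dorsal], [+continuant], [−strident], [−nasal]. Since the list omits [sonorant], [labial], [round] and [back] — which do distinguish the voiced velar fricative from the labial-palatal glide — this pair collapses; all other pairs remain distinct.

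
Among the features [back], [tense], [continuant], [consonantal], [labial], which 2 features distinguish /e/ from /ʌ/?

/e/ (mid front unrounded tense vowel) and /ʌ/ (mid back unrounded lax vowel) agree on [+continuant], [-consonantal], [-labial]. They differ on [back] (/e/ [-], /ʌ/ [+]), [tense] (/e/ [+], /ʌ/ [-]).

[back], [tense]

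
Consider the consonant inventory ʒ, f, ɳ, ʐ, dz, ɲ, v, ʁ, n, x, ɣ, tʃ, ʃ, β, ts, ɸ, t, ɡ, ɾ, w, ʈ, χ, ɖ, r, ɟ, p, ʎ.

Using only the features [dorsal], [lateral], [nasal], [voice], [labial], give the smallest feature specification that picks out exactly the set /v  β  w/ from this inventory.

[+voice, +labial]

The class [+voice], [+labial] has exactly /v, β, w/ as its extension in this inventory. No smaller conjunction from the listed features achieves this: [+labial] alone would also admit /f, ɸ, p/; [+voice] alone would also admit /ʒ, ɳ, ʐ, dz, …/; and checking the remaining single features turns up none with this extension.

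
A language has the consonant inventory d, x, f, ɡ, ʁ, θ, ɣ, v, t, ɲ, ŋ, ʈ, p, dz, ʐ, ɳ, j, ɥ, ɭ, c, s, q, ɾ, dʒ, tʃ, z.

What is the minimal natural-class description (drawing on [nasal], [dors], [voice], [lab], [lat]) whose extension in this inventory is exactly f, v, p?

[+lab, -dors]

Every target segment is [+labial], [-dorsal]; each remaining inventory member fails at least one of these. Each conjunct is needed — [-dorsal] alone would also admit /d, θ, t, ʈ, …/; [+labial] alone would also admit /ɥ/ — and no other single listed feature has exactly this extension, so two is the minimum.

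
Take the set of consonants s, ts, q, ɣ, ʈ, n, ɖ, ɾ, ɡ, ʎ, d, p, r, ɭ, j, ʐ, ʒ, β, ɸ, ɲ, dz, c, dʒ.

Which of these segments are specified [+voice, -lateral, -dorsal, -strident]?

Among the inventory, the [+voice] segments are /ɣ, n, ɖ, ɾ, ɡ, ʎ, d, r, ɭ, j, ʐ, ʒ, β, ɲ, dz, dʒ/.
Then [-lateral] gives /ɣ, n, ɖ, ɾ, ɡ, d, r, j, ʐ, ʒ, β, ɲ, dz, dʒ/.
Then [-dorsal] gives /n, ɖ, ɾ, d, r, ʐ, ʒ, β, dz, dʒ/.
Then [-strident] leaves /n, ɖ, ɾ, d, r, β/.

n, ɖ, ɾ, d, r, β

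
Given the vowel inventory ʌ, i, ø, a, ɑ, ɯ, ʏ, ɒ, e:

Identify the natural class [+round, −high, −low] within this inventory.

First, the [+round] segments are /ø, ʏ, ɒ/.
Within that set, [−high] gives /ø, ɒ/.
Then [−low] leaves /ø/.

ø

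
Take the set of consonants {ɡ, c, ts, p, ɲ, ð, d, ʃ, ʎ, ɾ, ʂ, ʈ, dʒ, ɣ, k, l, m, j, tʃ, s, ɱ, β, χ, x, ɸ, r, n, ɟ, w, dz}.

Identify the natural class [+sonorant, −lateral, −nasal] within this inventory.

ɾ, j, r, w

Checking each segment against [+sonorant], [−lateral], [−nasal]: /ɾ/ (alveolar tap), /j/ (palatal glide), /r/ (alveolar trill), /w/ (labial-velar glide) satisfy every feature; every other segment in the inventory fails at least one.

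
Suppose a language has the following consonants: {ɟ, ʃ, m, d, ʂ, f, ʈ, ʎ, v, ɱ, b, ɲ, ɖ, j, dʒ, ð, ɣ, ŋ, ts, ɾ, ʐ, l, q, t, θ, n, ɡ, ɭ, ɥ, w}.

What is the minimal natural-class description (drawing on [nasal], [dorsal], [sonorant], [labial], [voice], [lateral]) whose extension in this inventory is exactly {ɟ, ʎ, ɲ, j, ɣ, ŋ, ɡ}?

The class [+voice], [-labial], [+dorsal] has exactly /ɟ, ʎ, ɲ, j, ɣ, ŋ, ɡ/ as its extension in this inventory. No smaller conjunction from the listed features achieves this: [-labial, +dorsal] alone would also admit /q/; [+voice, +dorsal] alone would also admit /ɥ, w/; [+voice, -labial] alone would also admit /d, ɖ, dʒ, ð, …/; and checking the remaining two-feature bundles turns up none with this extension.

[+voice, -labial, +dorsal]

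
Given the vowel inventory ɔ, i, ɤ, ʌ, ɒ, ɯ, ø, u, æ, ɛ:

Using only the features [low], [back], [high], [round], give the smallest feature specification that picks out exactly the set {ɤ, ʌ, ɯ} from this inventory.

Every target segment is [+back], [−round]; each remaining inventory member fails at least one of these. Each conjunct is needed — [−round] alone would also admit /i, æ, ɛ/; [+back] alone would also admit /ɔ, ɒ, u/ — and no other single listed feature has exactly this extension, so two is the minimum.

[+back, −round]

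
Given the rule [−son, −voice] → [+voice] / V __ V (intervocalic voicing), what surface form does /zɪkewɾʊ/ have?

[zɪɡewɾʊ]

Only /k/ occurs between two vowels (/ɪ/ __ /e/) and matches the structural description. It is a voiceless velar stop, so [−son, −voice] holds; changing it to [+voice] with all other features held fixed yields /ɡ/ (voiced velar stop). No other segment meets both the structural description and the environment, so the output is [zɪɡewɾʊ].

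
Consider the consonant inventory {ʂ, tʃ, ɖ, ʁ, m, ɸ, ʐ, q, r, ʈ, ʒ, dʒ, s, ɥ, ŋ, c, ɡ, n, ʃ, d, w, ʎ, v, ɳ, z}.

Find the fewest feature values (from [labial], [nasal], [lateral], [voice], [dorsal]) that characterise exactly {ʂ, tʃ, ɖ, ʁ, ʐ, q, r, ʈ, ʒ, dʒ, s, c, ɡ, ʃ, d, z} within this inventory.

[-nasal, -lateral, -labial]

/ʂ, tʃ, ɖ, ʁ, ʐ, q, r, ʈ, ʒ, dʒ, s, c, ɡ, ʃ, d, z/ are all [-nasal], [-lateral], [-labial], and no other segment in the inventory matches all three values. Dropping any one of them over-generates: [-lateral, -labial] alone would also admit /ŋ, n, ɳ/; [-nasal, -labial] alone would also admit /ʎ/; [-nasal, -lateral] alone would also admit /ɸ, ɥ, w, v/. No other combination of two listed features picks out exactly this set either, so fewer than three features will not do.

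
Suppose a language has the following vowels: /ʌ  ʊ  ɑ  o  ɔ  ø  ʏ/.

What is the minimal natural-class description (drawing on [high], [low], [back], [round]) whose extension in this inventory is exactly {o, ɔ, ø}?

/o, ɔ, ø/ are all [−high], [+round], and no other segment in the inventory matches both values. Dropping any one of them over-generates: [+round] alone would also admit /ʊ, ʏ/; [−high] alone would also admit /ʌ, ɑ/. No other single listed feature picks out exactly this set either, so fewer than two features will not do.

[−high, +round]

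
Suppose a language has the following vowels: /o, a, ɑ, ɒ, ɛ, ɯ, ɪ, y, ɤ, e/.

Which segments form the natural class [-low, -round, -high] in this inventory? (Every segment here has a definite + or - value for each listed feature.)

ɛ, ɤ, e

Checking each segment against [-low], [-round], [-high]: /ɛ/ (mid front unrounded lax vowel), /ɤ/ (mid back unrounded tense vowel), /e/ (mid front unrounded tense vowel) satisfy every feature; every other segment in the inventory fails at least one.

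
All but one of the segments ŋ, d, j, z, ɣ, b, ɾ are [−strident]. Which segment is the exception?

z

/b, j, ŋ, d, ɾ, ɣ/ are all [−strident]; /z/ (voiced alveolar fricative) is [+strident].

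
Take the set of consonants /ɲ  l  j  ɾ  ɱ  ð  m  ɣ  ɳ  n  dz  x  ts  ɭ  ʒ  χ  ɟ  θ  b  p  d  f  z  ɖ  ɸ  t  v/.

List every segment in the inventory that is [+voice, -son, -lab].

ð, ɣ, dz, ʒ, ɟ, d, z, ɖ

Checking each segment against [+voice], [-sonorant], [-labial]: /ð/ (voiced dental fricative), /ɣ/ (voiced velar fricative), /dz/ (voiced alveolar affricate), /ʒ/ (voiced postalveolar fricative), /ɟ/ (voiced palatal stop), /d/ (voiced alveolar stop), among others, satisfy every feature; every other segment in the inventory fails at least one.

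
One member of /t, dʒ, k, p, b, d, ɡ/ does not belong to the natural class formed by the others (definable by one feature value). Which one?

[delayed release] (equivalently [strident]) groups all but one: /d, k, p, ɡ, b, t/ share [−delayed release] while /dʒ/ (voiced postalveolar affricate) alone is [+delayed release]. Removing any other segment would not leave a single-feature class that excludes it.

dʒ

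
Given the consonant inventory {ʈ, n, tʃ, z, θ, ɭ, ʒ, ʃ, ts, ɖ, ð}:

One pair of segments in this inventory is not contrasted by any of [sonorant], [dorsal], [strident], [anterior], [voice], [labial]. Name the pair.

ʃ, tʃ

Both /ʃ/ and /tʃ/ are [-sonorant], [-dorsal], [+strident], [-anterior], [-voice], [-labial]. Since the list omits [continuant] — which does distinguish the voiceless postalveolar fricative from the voiceless postalveolar affricate — this pair collapses; all other pairs remain distinct.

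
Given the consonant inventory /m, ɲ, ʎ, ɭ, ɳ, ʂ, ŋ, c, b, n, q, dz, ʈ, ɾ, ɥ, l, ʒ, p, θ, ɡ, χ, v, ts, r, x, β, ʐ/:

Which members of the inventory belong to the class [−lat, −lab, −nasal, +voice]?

dz, ɾ, ʒ, ɡ, r, ʐ

Checking each segment against [−lateral], [−labial], [−nasal], [+voice]: /dz/ (voiced alveolar affricate), /ɾ/ (alveolar tap), /ʒ/ (voiced postalveolar fricative), /ɡ/ (voiced velar stop), /r/ (alveolar trill), /ʐ/ (voiced retroflex fricative) satisfy every feature; every other segment in the inventory fails at least one.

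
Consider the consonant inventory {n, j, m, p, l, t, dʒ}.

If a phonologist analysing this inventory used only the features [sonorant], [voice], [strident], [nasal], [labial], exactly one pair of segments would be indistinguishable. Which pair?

l, j

/l/ (alveolar lateral approximant) and /j/ (palatal glide) are both [+sonorant], [+voice], [-strident], [-nasal], [-labial], so none of the listed features separates them. (They do differ in [lateral] and [dorsal], which are not among the given features.) Every other pair in the inventory differs on at least one listed feature.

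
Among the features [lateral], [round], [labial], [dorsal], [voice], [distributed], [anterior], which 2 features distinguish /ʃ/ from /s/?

[anterior], [distributed]

/ʃ/ is the voiceless postalveolar fricative and /s/ is the voiceless alveolar fricative. Both are [-lateral], [-round], [-labial], [-dorsal], [-voice]. /ʃ/ is [-anterior] while /s/ is [+anterior]; /ʃ/ is [+distributed] while /s/ is [-distributed], so the distinguishing features are [anterior], [distributed].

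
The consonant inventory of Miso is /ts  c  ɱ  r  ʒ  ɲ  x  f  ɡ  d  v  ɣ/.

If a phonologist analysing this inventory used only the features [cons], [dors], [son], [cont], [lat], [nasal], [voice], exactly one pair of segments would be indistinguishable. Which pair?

v, ʒ

Both /v/ and /ʒ/ are [+consonantal], [-dorsal], [-sonorant], [+continuant], [-lateral], [-nasal], [+voice]. Since the list omits [labial] and [coronal] — which do distinguish the voiced labiodental fricative from the voiced postalveolar fricative — this pair collapses; all other pairs remain distinct.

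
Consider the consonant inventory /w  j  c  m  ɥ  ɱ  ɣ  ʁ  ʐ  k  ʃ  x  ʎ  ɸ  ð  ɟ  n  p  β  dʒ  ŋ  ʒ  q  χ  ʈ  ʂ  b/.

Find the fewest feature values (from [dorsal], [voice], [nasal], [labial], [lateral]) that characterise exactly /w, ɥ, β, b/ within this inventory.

[+voice, -nasal, +labial]

The class [+voice], [-nasal], [+labial] has exactly /w, ɥ, β, b/ as its extension in this inventory. No smaller conjunction from the listed features achieves this: [-nasal, +labial] alone would also admit /ɸ, p/; [+voice, +labial] alone would also admit /m, ɱ/; [+voice, -nasal] alone would also admit /j, ɣ, ʁ, ʐ, …/; and checking the remaining two-feature bundles turns up none with this extension.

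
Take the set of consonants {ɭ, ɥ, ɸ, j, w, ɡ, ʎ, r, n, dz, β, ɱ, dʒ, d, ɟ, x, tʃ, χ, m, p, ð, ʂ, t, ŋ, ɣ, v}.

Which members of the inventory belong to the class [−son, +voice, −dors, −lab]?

Among the inventory, the [−sonorant] segments are /ɸ, ɡ, dz, β, dʒ, d, ɟ, x, tʃ, χ, p, ð, ʂ, t, ɣ, v/.
Within that set, [+voice] gives /ɡ, dz, β, dʒ, d, ɟ, ð, ɣ, v/.
Of those, [−dorsal] gives /dz, β, dʒ, d, ð, v/.
Among these, [−labial] leaves /dz, dʒ, d, ð/.

dz, dʒ, d, ð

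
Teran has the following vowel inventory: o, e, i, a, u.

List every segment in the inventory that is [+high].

i, u

The feature [high] marks segments produced with the tongue body raised. In this inventory /i, u/ have that property, so they are [+high]; /o, e, a/ are [-high].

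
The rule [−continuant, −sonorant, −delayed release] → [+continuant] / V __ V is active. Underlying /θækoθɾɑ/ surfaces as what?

[θæxoθɾɑ]

Only /k/ occurs between two vowels (/æ/ __ /o/) and matches the structural description. It is a voiceless velar stop, so [−continuant, −sonorant, −delayed release] holds; changing it to [+continuant] with all other features held fixed yields /x/ (voiceless velar fricative). No other segment meets both the structural description and the environment, so the output is [θæxoθɾɑ].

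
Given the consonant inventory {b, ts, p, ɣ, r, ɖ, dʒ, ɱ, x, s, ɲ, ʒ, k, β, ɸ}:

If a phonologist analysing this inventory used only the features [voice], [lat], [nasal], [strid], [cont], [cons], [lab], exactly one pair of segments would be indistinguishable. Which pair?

On the given features, /ɣ/ and /r/ have an identical profile: [+voice], [−lateral], [−nasal], [−strident], [+continuant], [+consonantal], [−labial]. No other two segments in the inventory coincide on all 7 features. (They do differ in [sonorant], [coronal] and [dorsal], which are not among the given features.)

ɣ, r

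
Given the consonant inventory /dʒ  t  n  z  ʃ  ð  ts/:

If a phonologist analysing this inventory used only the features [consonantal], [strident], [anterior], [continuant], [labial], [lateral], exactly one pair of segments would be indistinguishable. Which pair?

n, t

Both /n/ and /t/ are [+consonantal], [−strident], [+anterior], [−continuant], [−labial], [−lateral]. Since the list omits [sonorant], [voice] and [nasal] — which do distinguish the alveolar nasal from the voiceless alveolar stop — this pair collapses; all other pairs remain distinct.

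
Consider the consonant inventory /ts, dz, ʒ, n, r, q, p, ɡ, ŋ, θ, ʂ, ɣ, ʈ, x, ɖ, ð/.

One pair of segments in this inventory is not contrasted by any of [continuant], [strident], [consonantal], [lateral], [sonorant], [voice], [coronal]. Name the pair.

Both /q/ and /p/ are [-continuant], [-strident], [+consonantal], [-lateral], [-sonorant], [-voice], [-coronal]. Since the list omits [labial] and [dorsal] — which do distinguish the voiceless uvular stop from the voiceless bilabial stop — this pair collapses; all other pairs remain distinct.

q, p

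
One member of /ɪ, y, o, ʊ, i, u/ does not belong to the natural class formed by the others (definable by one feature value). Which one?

[high] groups all but one: /y, u, ʊ, i, ɪ/ share [+high] while /o/ (mid back rounded tense vowel) alone is [−high]. Removing any other segment would not leave a single-feature class that excludes it.

o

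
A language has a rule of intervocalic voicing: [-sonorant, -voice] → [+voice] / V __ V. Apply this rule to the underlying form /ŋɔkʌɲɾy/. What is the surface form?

The only segment in the rule's environment that also matches [-sonorant, -voice] is /k/. Applying [+voice] turns the voiceless velar stop into /ɡ/ (voiced velar stop), giving [ŋɔɡʌɲɾy].

[ŋɔɡʌɲɾy]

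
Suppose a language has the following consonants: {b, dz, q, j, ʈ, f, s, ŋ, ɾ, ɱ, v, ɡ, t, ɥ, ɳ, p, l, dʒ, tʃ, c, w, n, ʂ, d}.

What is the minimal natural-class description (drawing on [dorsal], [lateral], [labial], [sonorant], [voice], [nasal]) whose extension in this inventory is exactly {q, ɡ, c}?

[−sonorant, +dorsal]

/q, ɡ, c/ are all [−sonorant], [+dorsal], and no other segment in the inventory matches both values. Dropping any one of them over-generates: [+dorsal] alone would also admit /j, ŋ, ɥ, w/; [−sonorant] alone would also admit /b, dz, ʈ, f, …/. No other single listed feature picks out exactly this set either, so fewer than two features will not do.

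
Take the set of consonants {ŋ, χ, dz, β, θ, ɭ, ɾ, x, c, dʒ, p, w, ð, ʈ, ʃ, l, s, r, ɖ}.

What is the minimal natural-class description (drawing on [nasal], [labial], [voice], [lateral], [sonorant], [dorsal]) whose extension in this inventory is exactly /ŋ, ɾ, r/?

[+sonorant, -lateral, -labial]

The class [+sonorant], [-lateral], [-labial] has exactly /ŋ, ɾ, r/ as its extension in this inventory. No smaller conjunction from the listed features achieves this: [-lateral, -labial] alone would also admit /χ, dz, θ, x, …/; [+sonorant, -labial] alone would also admit /ɭ, l/; [+sonorant, -lateral] alone would also admit /w/; and checking the remaining two-feature bundles turns up none with this extension.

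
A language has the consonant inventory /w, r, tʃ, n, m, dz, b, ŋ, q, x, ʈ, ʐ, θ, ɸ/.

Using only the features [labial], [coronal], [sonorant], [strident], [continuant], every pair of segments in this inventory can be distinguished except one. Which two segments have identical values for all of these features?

On the given features, /dz/ and /tʃ/ have an identical profile: [−labial], [+coronal], [−sonorant], [+strident], [−continuant]. No other two segments in the inventory coincide on all 5 features. (They do differ in [voice], [anterior] and [distributed], which are not among the given features.)

dz, tʃ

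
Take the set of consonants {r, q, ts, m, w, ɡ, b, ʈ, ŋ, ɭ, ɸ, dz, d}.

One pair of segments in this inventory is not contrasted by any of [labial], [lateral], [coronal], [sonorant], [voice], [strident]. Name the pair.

/m/ (bilabial nasal) and /w/ (labial-velar glide) are both [+labial], [−lateral], [−coronal], [+sonorant], [+voice], [−strident], so none of the listed features separates them. (They do differ in [nasal], [continuant], [round] and [dorsal], which are not among the given features.) Every other pair in the inventory differs on at least one listed feature.

m, w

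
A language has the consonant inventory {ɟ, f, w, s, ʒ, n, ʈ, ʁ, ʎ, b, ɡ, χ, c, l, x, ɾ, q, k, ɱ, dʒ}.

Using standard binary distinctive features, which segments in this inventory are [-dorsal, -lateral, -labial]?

First, the [-dorsal] segments are /f, s, ʒ, n, ʈ, b, l, ɾ, ɱ, dʒ/.
Intersecting with [-lateral] gives /f, s, ʒ, n, ʈ, b, ɾ, ɱ, dʒ/.
Among these, [-labial] leaves /s, ʒ, n, ʈ, ɾ, dʒ/.

s, ʒ, n, ʈ, ɾ, dʒ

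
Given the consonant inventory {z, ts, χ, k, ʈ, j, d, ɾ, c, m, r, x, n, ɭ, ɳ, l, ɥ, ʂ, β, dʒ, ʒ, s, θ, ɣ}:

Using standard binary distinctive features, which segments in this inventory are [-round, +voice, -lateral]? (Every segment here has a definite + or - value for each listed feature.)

z, j, d, ɾ, m, r, n, ɳ, β, dʒ, ʒ, ɣ

Eliminate segments failing any feature: /ts, χ, k, ʈ, c, x, ʂ, s, θ/ are [-voice]; /ɭ, l/ are [+lateral]; /ɥ/ is [+round]. The remaining /z, j, d, ɾ, m, r, n, ɳ, β, dʒ, ʒ, ɣ/ satisfy [-round], [+voice], [-lateral].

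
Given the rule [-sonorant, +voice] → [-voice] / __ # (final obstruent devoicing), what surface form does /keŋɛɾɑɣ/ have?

[keŋɛɾɑx]

The only segment in the rule's environment that also matches [-sonorant, +voice] is /ɣ/. Applying [-voice] turns the voiced velar fricative into /x/ (voiceless velar fricative), giving [keŋɛɾɑx].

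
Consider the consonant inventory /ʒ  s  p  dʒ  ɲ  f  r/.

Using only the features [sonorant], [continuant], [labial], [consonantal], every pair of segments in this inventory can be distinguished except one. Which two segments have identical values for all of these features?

/s/ (voiceless alveolar fricative) and /ʒ/ (voiced postalveolar fricative) are both [-sonorant], [+continuant], [-labial], [+consonantal], so none of the listed features separates them. (They do differ in [voice], [anterior] and [distributed], which are not among the given features.) Every other pair in the inventory differs on at least one listed feature.

s, ʒ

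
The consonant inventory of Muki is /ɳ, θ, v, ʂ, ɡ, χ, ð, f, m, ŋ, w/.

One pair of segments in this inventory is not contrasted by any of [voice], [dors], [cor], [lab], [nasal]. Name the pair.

/θ/ (voiceless dental fricative) and /ʂ/ (voiceless retroflex fricative) are both [−voice], [−dorsal], [+coronal], [−labial], [−nasal], so none of the listed features separates them. (They do differ in [strident], [anterior] and [distributed], which are not among the given features.) Every other pair in the inventory differs on at least one listed feature.

θ, ʂ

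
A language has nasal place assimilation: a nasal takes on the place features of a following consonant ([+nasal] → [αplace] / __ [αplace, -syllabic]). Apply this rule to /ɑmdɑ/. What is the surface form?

/m/ sits before the [+coronal] consonant /d/, so it takes on [+coronal] and surfaces as /n/. The rest of the form is unaffected: [ɑndɑ].

[ɑndɑ]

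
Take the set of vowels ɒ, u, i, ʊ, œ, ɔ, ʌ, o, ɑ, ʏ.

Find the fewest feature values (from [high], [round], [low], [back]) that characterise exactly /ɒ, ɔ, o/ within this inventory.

[−high, +back, +round]

Every target segment is [−high], [+back], [+round]; each remaining inventory member fails at least one of these. Each conjunct is needed — [+back, +round] alone would also admit /u, ʊ/; [−high, +round] alone would also admit /œ/; [−high, +back] alone would also admit /ʌ, ɑ/ — and no other combination of two listed features has exactly this extension, so three is the minimum.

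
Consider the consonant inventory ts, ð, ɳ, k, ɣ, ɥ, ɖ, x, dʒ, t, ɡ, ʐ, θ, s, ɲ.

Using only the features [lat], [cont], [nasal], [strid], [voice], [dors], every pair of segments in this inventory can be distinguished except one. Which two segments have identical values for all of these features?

Both /ɥ/ and /ɣ/ are [-lateral], [+continuant], [-nasal], [-strident], [+voice], [+dorsal]. Since the list omits [sonorant], [labial], [round] and [back] — which do distinguish the labial-palatal glide from the voiced velar fricative — this pair collapses; all other pairs remain distinct.

ɥ, ɣ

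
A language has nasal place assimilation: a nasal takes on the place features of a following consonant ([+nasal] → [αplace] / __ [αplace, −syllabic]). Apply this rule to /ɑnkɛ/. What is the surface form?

[ɑŋkɛ]

/n/ sits before the [+dorsal] consonant /k/, so it takes on [+dorsal] and surfaces as /ŋ/. The rest of the form is unaffected: [ɑŋkɛ].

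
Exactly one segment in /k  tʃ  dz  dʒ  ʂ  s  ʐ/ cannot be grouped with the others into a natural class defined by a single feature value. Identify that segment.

The remaining segments after removing /k/ share [+strident]; /k/ (voiceless velar stop) is [−strident]. For every other candidate removal, the leftover set fails to share any single feature value that the removed segment lacks.

k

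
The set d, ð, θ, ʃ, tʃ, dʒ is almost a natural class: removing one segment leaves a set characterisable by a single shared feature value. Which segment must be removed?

d

The remaining segments after removing /d/ share [+distributed]; /d/ (voiced alveolar stop) is [−distributed]. For every other candidate removal, the leftover set fails to share any single feature value that the removed segment lacks.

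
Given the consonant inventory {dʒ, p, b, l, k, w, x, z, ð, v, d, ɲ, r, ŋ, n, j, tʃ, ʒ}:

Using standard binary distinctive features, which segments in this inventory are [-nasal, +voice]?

dʒ, b, l, w, z, ð, v, d, r, j, ʒ

Among the inventory, the [-nasal] segments are /dʒ, p, b, l, k, w, x, z, ð, v, d, r, j, tʃ, ʒ/.
Intersecting with [+voice] leaves /dʒ, b, l, w, z, ð, v, d, r, j, ʒ/.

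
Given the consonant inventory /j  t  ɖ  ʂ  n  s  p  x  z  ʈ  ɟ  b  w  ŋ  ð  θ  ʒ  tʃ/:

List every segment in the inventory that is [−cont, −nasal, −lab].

Checking each segment against [−continuant], [−nasal], [−labial]: /t/ (voiceless alveolar stop), /ɖ/ (voiced retroflex stop), /ʈ/ (voiceless retroflex stop), /ɟ/ (voiced palatal stop), /tʃ/ (voiceless postalveolar affricate) satisfy every feature; every other segment in the inventory fails at least one.

t, ɖ, ʈ, ɟ, tʃ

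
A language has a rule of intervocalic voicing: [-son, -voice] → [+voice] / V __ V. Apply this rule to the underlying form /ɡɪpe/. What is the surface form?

[ɡɪbe]

Only /p/ occurs between two vowels (/ɪ/ __ /e/) and matches the structural description. It is a voiceless bilabial stop, so [-son, -voice] holds; changing it to [+voice] with all other features held fixed yields /b/ (voiced bilabial stop). No other segment meets both the structural description and the environment, so the output is [ɡɪbe].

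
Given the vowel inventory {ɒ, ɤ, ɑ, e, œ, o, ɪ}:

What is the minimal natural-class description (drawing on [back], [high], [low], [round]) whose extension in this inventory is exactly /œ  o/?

[−low, +round]

Every target segment is [−low], [+round]; each remaining inventory member fails at least one of these. Each conjunct is needed — [+round] alone would also admit /ɒ/; [−low] alone would also admit /ɤ, e, ɪ/ — and no other single listed feature has exactly this extension, so two is the minimum.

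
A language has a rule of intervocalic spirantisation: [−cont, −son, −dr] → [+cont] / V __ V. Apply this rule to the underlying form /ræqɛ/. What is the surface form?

Only /q/ occurs between two vowels (/æ/ __ /ɛ/) and matches the structural description. It is a voiceless uvular stop, so [−cont, −son, −dr] holds; changing it to [+continuant] with all other features held fixed yields /χ/ (voiceless uvular fricative). No other segment meets both the structural description and the environment, so the output is [ræχɛ].

[ræχɛ]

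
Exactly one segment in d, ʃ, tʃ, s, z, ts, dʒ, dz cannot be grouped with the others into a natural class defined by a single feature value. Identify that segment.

The remaining segments after removing /d/ share [+strident]; /d/ (voiced alveolar stop) is [−strident]. For every other candidate removal, the leftover set fails to share any single feature value that the removed segment lacks.

d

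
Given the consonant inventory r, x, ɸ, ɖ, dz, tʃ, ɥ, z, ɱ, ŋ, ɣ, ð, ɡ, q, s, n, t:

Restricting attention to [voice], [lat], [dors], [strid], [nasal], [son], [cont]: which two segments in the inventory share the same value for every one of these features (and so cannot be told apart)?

Both /ɱ/ and /n/ are [+voice], [-lateral], [-dorsal], [-strident], [+nasal], [+sonorant], [-continuant]. Since the list omits [labial] and [coronal] — which do distinguish the labiodental nasal from the alveolar nasal — this pair collapses; all other pairs remain distinct.

ɱ, n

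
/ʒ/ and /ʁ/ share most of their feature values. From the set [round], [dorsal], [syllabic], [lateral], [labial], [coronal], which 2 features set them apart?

[coronal], [dorsal]

The two segments share [−round], [−syllabic], [−lateral], [−labial]. The only features from the list on which they differ: /ʒ/ is [+coronal] while /ʁ/ is [−coronal]; /ʒ/ is [−dorsal] while /ʁ/ is [+dorsal].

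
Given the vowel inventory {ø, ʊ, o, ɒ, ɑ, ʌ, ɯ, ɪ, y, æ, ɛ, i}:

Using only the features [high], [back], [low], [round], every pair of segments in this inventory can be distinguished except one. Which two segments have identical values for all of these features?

i, ɪ

/i/ (high front unrounded tense vowel) and /ɪ/ (high front unrounded lax vowel) are both [+high], [-back], [-low], [-round], so none of the listed features separates them. (They do differ in [tense], which is not among the given features.) Every other pair in the inventory differs on at least one listed feature.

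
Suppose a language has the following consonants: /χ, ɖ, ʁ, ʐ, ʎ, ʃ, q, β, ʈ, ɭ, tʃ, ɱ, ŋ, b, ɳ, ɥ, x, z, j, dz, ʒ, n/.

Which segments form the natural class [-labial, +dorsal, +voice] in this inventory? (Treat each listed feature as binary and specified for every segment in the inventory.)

ʁ, ʎ, ŋ, j

Eliminate segments failing any feature: /χ, q, x/ are [-voice]; /ɖ, ʐ, ʃ, ʈ, ɭ, tʃ, ɳ, z, dz, ʒ, n/ are [-dorsal]; /β, ɱ, b, ɥ/ are [+labial]. The remaining /ʁ, ʎ, ŋ, j/ satisfy [-labial], [+dorsal], [+voice].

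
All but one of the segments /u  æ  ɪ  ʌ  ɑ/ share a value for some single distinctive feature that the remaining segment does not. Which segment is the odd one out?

u

The remaining segments after removing /u/ share [-round]; /u/ (high back rounded tense vowel) is [+round]. For every other candidate removal, the leftover set fails to share any single feature value that the removed segment lacks.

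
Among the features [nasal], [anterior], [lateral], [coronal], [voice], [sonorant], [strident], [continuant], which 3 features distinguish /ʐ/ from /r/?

The two segments share [−nasal], [−lateral], [+coronal], [+voice], [+continuant]. The only features from the list on which they differ: /ʐ/ is [−sonorant] while /r/ is [+sonorant]; /ʐ/ is [+strident] while /r/ is [−strident]; /ʐ/ is [−anterior] while /r/ is [+anterior].

[sonorant], [strident], [anterior]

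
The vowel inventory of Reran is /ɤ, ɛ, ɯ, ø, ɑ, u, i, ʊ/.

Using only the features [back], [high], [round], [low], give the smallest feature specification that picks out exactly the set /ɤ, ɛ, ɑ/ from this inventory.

[−high, −round]

The class [−high], [−round] has exactly /ɤ, ɛ, ɑ/ as its extension in this inventory. No smaller conjunction from the listed features achieves this: [−round] alone would also admit /ɯ, i/; [−high] alone would also admit /ø/; and checking the remaining single features turns up none with this extension.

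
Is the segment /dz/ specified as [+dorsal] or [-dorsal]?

/dz/ is the voiced alveolar affricate. The feature [dorsal] marks segments articulated with the tongue body; /dz/ lacks this property, so it is [-dorsal].

[-dorsal]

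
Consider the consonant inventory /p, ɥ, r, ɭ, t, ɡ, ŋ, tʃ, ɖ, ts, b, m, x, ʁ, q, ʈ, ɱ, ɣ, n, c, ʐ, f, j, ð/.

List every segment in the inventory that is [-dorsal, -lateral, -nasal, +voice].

r, ɖ, b, ʐ, ð

Eliminate segments failing any feature: /p, t, tʃ, ts, ʈ, f/ are [-voice]; /ɥ, ɡ, ŋ, x, ʁ, q, ɣ, c, j/ are [+dorsal]; /ɭ/ is [+lateral]; /m, ɱ, n/ are [+nasal]. The remaining /r, ɖ, b, ʐ, ð/ satisfy [-dorsal], [-lateral], [-nasal], [+voice].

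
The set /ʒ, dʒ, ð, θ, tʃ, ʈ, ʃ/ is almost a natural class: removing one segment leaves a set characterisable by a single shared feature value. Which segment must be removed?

[distributed] groups all but one: /ʃ, dʒ, tʃ, ð, ʒ, θ/ share [+distributed] while /ʈ/ (voiceless retroflex stop) alone is [-distributed]. Removing any other segment would not leave a single-feature class that excludes it.

ʈ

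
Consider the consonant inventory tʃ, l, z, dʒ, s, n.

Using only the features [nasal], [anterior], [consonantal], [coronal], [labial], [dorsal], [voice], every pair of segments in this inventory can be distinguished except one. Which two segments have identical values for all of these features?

l, z

/l/ (alveolar lateral approximant) and /z/ (voiced alveolar fricative) are both [−nasal], [+anterior], [+consonantal], [+coronal], [−labial], [−dorsal], [+voice], so none of the listed features separates them. (They do differ in [sonorant], [lateral] and [strident], which are not among the given features.) Every other pair in the inventory differs on at least one listed feature.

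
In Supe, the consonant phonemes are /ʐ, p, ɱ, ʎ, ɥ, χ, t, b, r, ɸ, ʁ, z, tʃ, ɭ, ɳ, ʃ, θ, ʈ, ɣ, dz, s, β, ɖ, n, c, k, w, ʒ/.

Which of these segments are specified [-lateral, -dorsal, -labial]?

ʐ, t, r, z, tʃ, ɳ, ʃ, θ, ʈ, dz, s, ɖ, n, ʒ

Eliminate segments failing any feature: /p, ɱ, b, ɸ, β/ are [+labial]; /ʎ, ɭ/ are [+lateral]; /ɥ, χ, ʁ, ɣ, c, k, w/ are [+dorsal]. The remaining /ʐ, t, r, z, tʃ, ɳ, ʃ, θ, ʈ, dz, s, ɖ, n, ʒ/ satisfy [-lateral], [-dorsal], [-labial].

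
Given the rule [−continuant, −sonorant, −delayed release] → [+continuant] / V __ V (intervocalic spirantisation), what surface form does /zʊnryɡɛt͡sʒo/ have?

The only segment in the rule's environment that also matches [−continuant, −sonorant, −delayed release] is /ɡ/. Applying [+continuant] turns the voiced velar stop into /ɣ/ (voiced velar fricative), giving [zʊnryɣɛt͡sʒo].

[zʊnryɣɛt͡sʒo]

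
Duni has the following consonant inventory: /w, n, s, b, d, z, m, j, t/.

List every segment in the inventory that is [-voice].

The feature [voice] marks segments produced with vocal-fold vibration. In this inventory /s, t/ lack that property, so they are [-voice]; /w, n, b, d, z, m, j/ are [+voice].

s, t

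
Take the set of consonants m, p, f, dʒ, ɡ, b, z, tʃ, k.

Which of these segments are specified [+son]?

The feature [sonorant] marks segments produced without turbulent airflow (nasals, liquids, glides, vowels). In this inventory /m/ has that property, so it is [+sonorant]; /p, f, dʒ, ɡ, b, z, tʃ, k/ are [−sonorant].

m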